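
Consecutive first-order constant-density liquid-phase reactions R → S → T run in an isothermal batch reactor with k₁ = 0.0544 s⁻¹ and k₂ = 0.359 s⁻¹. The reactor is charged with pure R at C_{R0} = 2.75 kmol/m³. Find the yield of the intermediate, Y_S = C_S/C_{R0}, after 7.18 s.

0.107

Solving the coupled first-order balances gives C_S(t) = [k₁/(k₂−k₁)]·C_{R0}·(e^(−k₁t) − e^(−k₂t)).
e^(−k₁t) = e^(−0.0544×7.18) = e^(−0.3906) = 0.6767; e^(−k₂t) = e^(−2.578) = 0.07595.
C_S = 0.0544×2.75/(0.359−0.0544) × (0.6767−0.07595) = 0.4911×0.6007 = 0.2950 kmol/m³.
Y_S = C_S/C_{R0} = 0.2950/2.75 = 0.107.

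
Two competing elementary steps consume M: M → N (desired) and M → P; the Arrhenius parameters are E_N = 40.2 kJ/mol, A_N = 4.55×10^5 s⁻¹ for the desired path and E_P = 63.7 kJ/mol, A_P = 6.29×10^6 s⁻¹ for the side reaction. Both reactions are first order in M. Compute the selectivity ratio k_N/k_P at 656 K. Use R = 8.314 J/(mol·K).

k_N/k_P = (A_N/A_P)·exp[−(E_N−E_P)/(RT)] = (A_N/A_P)·exp[(E_P−E_N)/(RT)].
(E_P−E_N)/(RT) = (63.7−40.2)×10³/(8.314×656) = 23500/5454 = 4.309.
k_N/k_P = (4.55×10^5/6.29×10^6)·exp(4.309) = 0.07234 × 74.35 = 5.38.
Since E_N < E_P, lowering the temperature improves selectivity toward N.

5.38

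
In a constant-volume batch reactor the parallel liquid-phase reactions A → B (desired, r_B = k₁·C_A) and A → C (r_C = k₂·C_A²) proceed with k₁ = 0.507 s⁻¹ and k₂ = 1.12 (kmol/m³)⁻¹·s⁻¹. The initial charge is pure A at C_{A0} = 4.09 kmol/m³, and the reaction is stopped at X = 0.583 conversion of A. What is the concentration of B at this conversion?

0.337 kmol/m³

C_A = C_{A0}(1−X) = 1.706 kmol/m³.
Along a PFR/batch, dC_B/dC_A = −r_B/(r_B+r_C) = −k₁/(k₁+k₂·C_A).
Integrating from C_{A0} to C_A: C_B = (0.507/1.12)·ln[(0.507+1.12·4.09)/(0.507+1.12·1.71)] = 0.4527·ln(5.088/2.417) = 0.3369 kmol/m³.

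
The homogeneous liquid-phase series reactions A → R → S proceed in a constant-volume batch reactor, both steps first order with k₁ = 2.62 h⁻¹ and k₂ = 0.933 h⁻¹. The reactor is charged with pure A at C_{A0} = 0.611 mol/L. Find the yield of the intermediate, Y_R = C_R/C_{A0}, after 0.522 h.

0.559

The intermediate concentration in a first-order A→B→C sequence is C_R = k₁C_{A0}(e^(−k₁t) − e^(−k₂t))/(k₂−k₁).
e^(−k₁t) = e^(−2.62×0.522) = e^(−1.368) = 0.2547; e^(−k₂t) = e^(−0.4870) = 0.6145.
C_R = 2.62×0.611/(0.933−2.62) × (0.2547−0.6145) = (-0.9489)×(-0.3597) = 0.3414 mol/L.
Y_R = C_R/C_{A0} = 0.3414/0.611 = 0.559.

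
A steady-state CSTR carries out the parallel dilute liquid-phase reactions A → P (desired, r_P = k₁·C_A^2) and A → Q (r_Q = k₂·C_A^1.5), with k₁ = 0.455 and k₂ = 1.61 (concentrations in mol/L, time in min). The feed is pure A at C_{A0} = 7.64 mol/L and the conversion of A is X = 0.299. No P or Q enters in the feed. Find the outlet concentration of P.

Exit C_A = C_{A0}(1−X) = 7.64×0.701 = 5.356 mol/L.
A CSTR operates uniformly at the exit composition, giving r_P = 13.05 and r_Q = 19.95 (each k·C_A^n at C_A = 5.356).
Fraction of consumed A going to P: r_P/(r_P+r_Q) = 0.3954.
C_P = 0.3954·C_{A0}·X = 0.3954×7.64×0.299 = 0.903 mol/L.

0.903 mol/L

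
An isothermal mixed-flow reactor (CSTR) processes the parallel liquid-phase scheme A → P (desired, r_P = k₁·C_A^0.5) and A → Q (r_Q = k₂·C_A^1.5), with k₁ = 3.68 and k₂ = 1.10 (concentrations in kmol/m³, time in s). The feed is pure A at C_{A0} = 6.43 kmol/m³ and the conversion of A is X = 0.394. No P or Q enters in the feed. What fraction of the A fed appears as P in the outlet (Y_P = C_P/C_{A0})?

0.182

Exit C_A = C_{A0}(1−X) = 6.43×0.606 = 3.897 kmol/m³.
A CSTR operates uniformly at the exit composition, giving r_P = 7.264 and r_Q = 8.461 (each k·C_A^n at C_A = 3.897).
Fraction of consumed A going to P: r_P/(r_P+r_Q) = 0.4619.
C_P = 0.4619·C_{A0}·X = 0.4619×6.43×0.394 = 1.17 kmol/m³; Y_P = C_P/C_{A0} = 0.182.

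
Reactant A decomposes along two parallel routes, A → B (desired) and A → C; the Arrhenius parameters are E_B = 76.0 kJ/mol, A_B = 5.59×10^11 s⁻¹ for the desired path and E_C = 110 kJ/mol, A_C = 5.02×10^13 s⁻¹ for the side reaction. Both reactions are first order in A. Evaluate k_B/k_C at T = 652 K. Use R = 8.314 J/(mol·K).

k_B/k_C = (A_B/A_C)·exp[−(E_B−E_C)/(RT)] = (A_B/A_C)·exp[(E_C−E_B)/(RT)].
(E_C−E_B)/(RT) = (110−76.0)×10³/(8.314×652) = 34000/5421 = 6.272.
k_B/k_C = (5.59×10^11/5.02×10^13)·exp(6.272) = 0.01114 × 529.7 = 5.90.

5.90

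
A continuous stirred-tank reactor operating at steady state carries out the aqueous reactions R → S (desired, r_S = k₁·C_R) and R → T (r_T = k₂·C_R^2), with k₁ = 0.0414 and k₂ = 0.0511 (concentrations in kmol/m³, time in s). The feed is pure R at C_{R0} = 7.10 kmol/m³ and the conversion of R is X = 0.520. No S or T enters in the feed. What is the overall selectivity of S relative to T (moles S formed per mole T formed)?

0.238

Exit C_R = C_{R0}(1−X) = 7.10×0.480 = 3.408 kmol/m³.
In a CSTR the entire volume is at exit conditions, so r_S = 0.0414×3.408 = 0.1411 and r_T = 0.0511×3.408^2 = 0.5935.
Overall selectivity = C_S/C_T = r_Sτ/(r_Tτ) = r_S/r_T = 0.238.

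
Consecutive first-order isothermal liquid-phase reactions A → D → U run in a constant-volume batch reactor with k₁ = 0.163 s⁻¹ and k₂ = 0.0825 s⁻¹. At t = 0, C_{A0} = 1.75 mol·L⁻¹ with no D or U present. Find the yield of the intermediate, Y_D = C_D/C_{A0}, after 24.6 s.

0.229

The intermediate concentration in a first-order A→B→C sequence is C_D = k₁C_{A0}(e^(−k₁t) − e^(−k₂t))/(k₂−k₁).
e^(−k₁t) = e^(−0.163×24.6) = e^(−4.010) = 0.01814; e^(−k₂t) = e^(−2.030) = 0.1314.
C_D = 0.163×1.75/(0.0825−0.163) × (0.01814−0.1314) = (-3.543)×(-0.1133) = 0.4013 mol·L⁻¹.
Y_D = C_D/C_{A0} = 0.4013/1.75 = 0.229.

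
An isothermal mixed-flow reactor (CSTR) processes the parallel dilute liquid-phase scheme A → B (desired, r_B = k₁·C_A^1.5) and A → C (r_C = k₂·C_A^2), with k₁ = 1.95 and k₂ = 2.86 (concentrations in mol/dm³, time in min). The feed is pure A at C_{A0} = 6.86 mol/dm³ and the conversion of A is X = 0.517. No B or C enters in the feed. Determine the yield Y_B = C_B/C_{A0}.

Exit C_A = C_{A0}(1−X) = 6.86×0.483 = 3.313 mol/dm³.
Rates in a CSTR are evaluated at the outlet concentration: r_B = 1.95×3.313^1.5 = 11.76, r_C = 2.86×3.313^2 = 31.40.
Fraction of consumed A going to B: r_B/(r_B+r_C) = 0.2725.
C_B = 0.2725·C_{A0}·X = 0.2725×6.86×0.517 = 0.966 mol/dm³; Y_B = C_B/C_{A0} = 0.141.

0.141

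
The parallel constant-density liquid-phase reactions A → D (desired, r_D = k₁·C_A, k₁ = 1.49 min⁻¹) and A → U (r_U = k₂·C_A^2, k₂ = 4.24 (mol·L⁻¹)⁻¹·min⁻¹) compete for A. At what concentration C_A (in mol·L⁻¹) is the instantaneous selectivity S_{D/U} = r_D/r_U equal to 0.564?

S_{D/U} = (k₁/k₂)·C_A⁻¹ ⇒ C_A = (S·k₂/k₁)^(-1).
= (0.564×4.24/1.49)^(-1) = (1.605)^(-1) = 0.623 mol·L⁻¹.

0.623 mol·L⁻¹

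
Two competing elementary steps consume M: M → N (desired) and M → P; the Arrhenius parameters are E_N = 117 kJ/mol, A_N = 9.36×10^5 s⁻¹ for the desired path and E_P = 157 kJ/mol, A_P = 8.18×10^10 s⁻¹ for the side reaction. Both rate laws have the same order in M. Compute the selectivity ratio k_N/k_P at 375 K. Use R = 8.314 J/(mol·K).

k_N/k_P = (A_N/A_P)·exp[−(E_N−E_P)/(RT)] = (A_N/A_P)·exp[(E_P−E_N)/(RT)].
(E_P−E_N)/(RT) = (157−117)×10³/(8.314×375) = 40000/3118 = 12.83.
k_N/k_P = (9.36×10^5/8.18×10^10)·exp(12.83) = 1.144×10^-5 × 3.732×10^5 = 4.27.
Since E_N < E_P, lowering the temperature improves selectivity toward N.

4.27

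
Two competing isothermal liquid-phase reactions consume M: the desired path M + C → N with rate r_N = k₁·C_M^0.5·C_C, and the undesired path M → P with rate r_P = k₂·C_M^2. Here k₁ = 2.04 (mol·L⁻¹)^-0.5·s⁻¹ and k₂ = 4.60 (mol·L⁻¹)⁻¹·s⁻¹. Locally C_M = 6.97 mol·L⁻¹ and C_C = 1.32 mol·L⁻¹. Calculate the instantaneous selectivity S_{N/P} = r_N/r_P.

S_{N/P} = r_N/r_P = (k₁·C_M^0.5·C_C)/(k₂·C_M^2) = (k₁/k₂)·C_M^-1.5·C_C.
= (2.04×6.970^0.5×1.320) / (4.60×6.970^2) = 7.109/223.5 = 0.0318.
The undesired path is higher order in M, so low C_M (CSTR or dilute feed) favours N.

0.0318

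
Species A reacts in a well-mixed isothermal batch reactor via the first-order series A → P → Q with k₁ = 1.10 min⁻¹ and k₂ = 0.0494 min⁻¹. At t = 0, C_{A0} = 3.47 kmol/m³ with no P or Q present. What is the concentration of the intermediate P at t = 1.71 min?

2.79 kmol/m³

Solving the coupled first-order balances gives C_P(t) = [k₁/(k₂−k₁)]·C_{A0}·(e^(−k₁t) − e^(−k₂t)).
e^(−k₁t) = e^(−1.10×1.71) = e^(−1.881) = 0.1524; e^(−k₂t) = e^(−0.08447) = 0.9190.
C_P = 1.10×3.47/(0.0494−1.10) × (0.1524−0.9190) = (-3.633)×(-0.7666) = 2.785 kmol/m³.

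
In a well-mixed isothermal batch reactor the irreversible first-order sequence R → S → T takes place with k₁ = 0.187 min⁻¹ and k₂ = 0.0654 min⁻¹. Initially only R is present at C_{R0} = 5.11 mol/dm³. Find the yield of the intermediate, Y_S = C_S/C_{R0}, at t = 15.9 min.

For first-order series with pure R initially, C_S(t) = k₁C_{R0}/(k₂−k₁)·(e^(−k₁t) − e^(−k₂t)).
e^(−k₁t) = e^(−0.187×15.9) = e^(−2.973) = 0.05113; e^(−k₂t) = e^(−1.040) = 0.3535.
C_S = 0.187×5.11/(0.0654−0.187) × (0.05113−0.3535) = (-7.858)×(-0.3024) = 2.376 mol/dm³.
Y_S = C_S/C_{R0} = 2.376/5.11 = 0.465.

0.465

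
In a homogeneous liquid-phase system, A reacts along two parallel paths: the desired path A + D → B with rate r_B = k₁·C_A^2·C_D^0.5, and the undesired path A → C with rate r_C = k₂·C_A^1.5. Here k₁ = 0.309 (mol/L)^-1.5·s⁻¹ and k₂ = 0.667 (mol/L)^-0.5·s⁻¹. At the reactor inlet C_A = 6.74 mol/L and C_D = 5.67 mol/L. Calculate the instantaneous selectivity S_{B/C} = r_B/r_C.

S_{B/C} = r_B/r_C = (k₁·C_A^2·C_D^0.5)/(k₂·C_A^1.5) = (k₁/k₂)·C_A^0.5·C_D^0.5.
= (0.309×6.740^2×5.670^0.5) / (0.667×6.740^1.5) = 33.42/11.67 = 2.86.

2.86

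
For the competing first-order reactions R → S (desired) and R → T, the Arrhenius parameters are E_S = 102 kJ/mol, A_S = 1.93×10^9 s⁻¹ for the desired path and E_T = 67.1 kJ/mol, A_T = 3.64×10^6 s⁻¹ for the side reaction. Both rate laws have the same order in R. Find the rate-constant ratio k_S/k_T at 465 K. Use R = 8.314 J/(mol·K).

Since both paths have the same order in R, the concentration cancels and S_{S/T} = k_S/k_T = (A_S/A_T)·exp[(E_T−E_S)/(RT)].
(E_T−E_S)/(RT) = (67.1−102)×10³/(8.314×465) = -34900/3866 = -9.027.
k_S/k_T = (1.93×10^9/3.64×10^6)·exp(-9.027) = 530.2 × 1.201×10^-4 = 0.0637.

0.0637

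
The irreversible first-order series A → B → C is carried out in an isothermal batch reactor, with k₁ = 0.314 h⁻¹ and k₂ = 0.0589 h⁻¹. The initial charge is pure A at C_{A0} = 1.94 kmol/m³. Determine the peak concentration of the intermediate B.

Evaluating C_B at t_opt = ln(k₂/k₁)/(k₂−k₁) gives C_{B,max}/C_{A0} = (k₁/k₂)^[k₂/(k₂−k₁)].
= (0.314/0.0589)^(0.0589/(0.0589−0.314)) = (5.331)^(-0.2309) = 0.6795.
C_{B,max} = 0.6795×1.94 = 1.32 kmol/m³.

1.32 kmol/m³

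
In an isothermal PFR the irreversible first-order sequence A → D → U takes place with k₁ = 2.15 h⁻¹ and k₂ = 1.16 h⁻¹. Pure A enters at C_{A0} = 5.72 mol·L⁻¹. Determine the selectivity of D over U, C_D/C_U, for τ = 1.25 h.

Solving the coupled first-order balances gives C_D(τ) = [k₁/(k₂−k₁)]·C_{A0}·(e^(−k₁τ) − e^(−k₂τ)).
e^(−k₁τ) = e^(−2.15×1.25) = e^(−2.688) = 0.06805; e^(−k₂τ) = e^(−1.450) = 0.2346.
C_D = 2.15×5.72/(1.16−2.15) × (0.06805−0.2346) = (-12.42)×(-0.1665) = 2.069 mol·L⁻¹.
C_A = C_{A0}e^(−k₁τ) = 0.3893 mol·L⁻¹, so C_U = C_{A0}−C_A−C_D = 3.262 mol·L⁻¹; C_D/C_U = 0.634.

0.634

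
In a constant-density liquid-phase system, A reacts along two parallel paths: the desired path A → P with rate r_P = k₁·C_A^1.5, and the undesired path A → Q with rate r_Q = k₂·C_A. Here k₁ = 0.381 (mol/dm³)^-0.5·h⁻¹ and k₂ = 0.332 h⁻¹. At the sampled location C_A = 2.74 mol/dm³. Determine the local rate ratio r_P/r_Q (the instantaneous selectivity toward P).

1.90

S_{P/Q} = r_P/r_Q = (k₁·C_A^1.5)/(k₂·C_A) = (k₁/k₂)·C_A^0.5.
= (0.381×2.740^1.5) / (0.332×2.740) = 1.728/0.9097 = 1.90.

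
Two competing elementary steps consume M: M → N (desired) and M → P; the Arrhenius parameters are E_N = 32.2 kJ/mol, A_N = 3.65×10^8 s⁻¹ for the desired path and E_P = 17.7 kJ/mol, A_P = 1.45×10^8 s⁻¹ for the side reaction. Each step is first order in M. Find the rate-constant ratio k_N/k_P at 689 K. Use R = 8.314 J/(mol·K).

k_N/k_P = (A_N/A_P)·exp[−(E_N−E_P)/(RT)] = (A_N/A_P)·exp[(E_P−E_N)/(RT)].
(E_P−E_N)/(RT) = (17.7−32.2)×10³/(8.314×689) = -14500/5728 = -2.531.
k_N/k_P = (3.65×10^8/1.45×10^8)·exp(-2.531) = 2.517 × 0.07956 = 0.200.
Since E_N > E_P, raising the temperature improves selectivity toward N.

0.200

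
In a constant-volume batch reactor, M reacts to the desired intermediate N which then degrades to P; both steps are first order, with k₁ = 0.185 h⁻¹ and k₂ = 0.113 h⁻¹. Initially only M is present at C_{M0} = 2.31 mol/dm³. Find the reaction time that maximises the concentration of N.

The intermediate peaks when r₁ = r₂, i.e. k₁e^(−k₁t) = k₂e^(−k₂t), giving t_opt = ln(k₂/k₁)/(k₂−k₁).
= ln(0.113/0.185)/(0.113−0.185) = ln(0.6108)/-0.07200 = -0.4930/-0.07200 = 6.85 h.

6.85 h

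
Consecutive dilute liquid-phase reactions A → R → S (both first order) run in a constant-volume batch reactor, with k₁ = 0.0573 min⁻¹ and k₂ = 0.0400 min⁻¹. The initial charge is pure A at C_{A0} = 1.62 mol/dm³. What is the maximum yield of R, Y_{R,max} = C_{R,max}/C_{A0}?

At the optimum, C_{R,max}/C_{A0} = (k₁/k₂)^[k₂/(k₂−k₁)].
= (0.0573/0.0400)^(0.0400/(0.0400−0.0573)) = (1.432)^(-2.312) = 0.4356.

0.436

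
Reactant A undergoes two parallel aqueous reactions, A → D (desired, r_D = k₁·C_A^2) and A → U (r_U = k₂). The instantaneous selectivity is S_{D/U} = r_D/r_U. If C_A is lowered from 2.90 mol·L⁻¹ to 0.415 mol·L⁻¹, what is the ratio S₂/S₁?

S_{D/U} = (k₁/k₂)·C_A^2, so S₂/S₁ = (C_{A,2}/C_{A,1})^2.
= (0.415/2.90)^2 = (0.1431)^2 = 0.0205.

0.0205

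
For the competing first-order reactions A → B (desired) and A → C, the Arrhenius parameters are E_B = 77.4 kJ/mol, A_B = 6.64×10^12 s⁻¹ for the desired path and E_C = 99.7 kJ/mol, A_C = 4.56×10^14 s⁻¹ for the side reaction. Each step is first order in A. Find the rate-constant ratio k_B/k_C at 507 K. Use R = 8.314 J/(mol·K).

Since both paths have the same order in A, the concentration cancels and S_{B/C} = k_B/k_C = (A_B/A_C)·exp[(E_C−E_B)/(RT)].
(E_C−E_B)/(RT) = (99.7−77.4)×10³/(8.314×507) = 22300/4215 = 5.290.
k_B/k_C = (6.64×10^12/4.56×10^14)·exp(5.290) = 0.01456 × 198.4 = 2.89.
Since E_B < E_C, lowering the temperature improves selectivity toward B.

2.89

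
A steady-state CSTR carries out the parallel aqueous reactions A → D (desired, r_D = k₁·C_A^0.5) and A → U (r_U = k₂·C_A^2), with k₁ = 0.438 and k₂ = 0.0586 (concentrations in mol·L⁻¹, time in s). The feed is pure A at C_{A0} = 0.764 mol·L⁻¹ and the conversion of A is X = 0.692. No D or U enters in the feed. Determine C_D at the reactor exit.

Exit C_A = C_{A0}(1−X) = 0.764×0.308 = 0.2353 mol·L⁻¹.
Rates in a CSTR are evaluated at the outlet concentration: r_D = 0.438×0.2353^0.5 = 0.2125, r_U = 0.0586×0.2353^2 = 0.003245.
Fraction of consumed A going to D: r_D/(r_D+r_U) = 0.9850.
C_D = 0.9850·C_{A0}·X = 0.9850×0.764×0.692 = 0.521 mol·L⁻¹.

0.521 mol·L⁻¹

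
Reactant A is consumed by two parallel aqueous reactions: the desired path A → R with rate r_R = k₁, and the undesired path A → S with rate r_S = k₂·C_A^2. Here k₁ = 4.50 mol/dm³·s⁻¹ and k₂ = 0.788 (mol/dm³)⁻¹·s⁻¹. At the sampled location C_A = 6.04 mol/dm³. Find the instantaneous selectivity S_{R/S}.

0.157

S_{R/S} = r_R/r_S = (k₁)/(k₂·C_A^2) = (k₁/k₂)·C_A^-2.
= (4.50) / (0.788×6.040^2) = 4.500/28.75 = 0.157.
The undesired path is higher order in A, so low C_A (CSTR or dilute feed) favours R.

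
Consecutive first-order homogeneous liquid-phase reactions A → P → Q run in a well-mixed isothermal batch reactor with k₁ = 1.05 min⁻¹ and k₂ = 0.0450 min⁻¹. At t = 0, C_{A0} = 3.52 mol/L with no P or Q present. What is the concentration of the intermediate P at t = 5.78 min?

2.83 mol/L

The intermediate concentration in a first-order A→B→C sequence is C_P = k₁C_{A0}(e^(−k₁t) − e^(−k₂t))/(k₂−k₁).
e^(−k₁t) = e^(−1.05×5.78) = e^(−6.069) = 0.002313; e^(−k₂t) = e^(−0.2601) = 0.7710.
C_P = 1.05×3.52/(0.0450−1.05) × (0.002313−0.7710) = (-3.678)×(-0.7687) = 2.827 mol/L.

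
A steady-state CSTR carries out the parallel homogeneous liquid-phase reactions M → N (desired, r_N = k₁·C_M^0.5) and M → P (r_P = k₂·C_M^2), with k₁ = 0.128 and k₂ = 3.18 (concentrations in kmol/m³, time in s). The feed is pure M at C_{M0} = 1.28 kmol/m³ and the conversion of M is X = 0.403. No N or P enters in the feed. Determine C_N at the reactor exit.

Exit C_M = C_{M0}(1−X) = 1.28×0.597 = 0.7642 kmol/m³.
Rates in a CSTR are evaluated at the outlet concentration: r_N = 0.128×0.7642^0.5 = 0.1119, r_P = 3.18×0.7642^2 = 1.857.
Fraction of consumed M going to N: r_N/(r_N+r_P) = 0.05683.
C_N = 0.05683·C_{M0}·X = 0.05683×1.28×0.403 = 0.0293 kmol/m³.

0.0293 kmol/m³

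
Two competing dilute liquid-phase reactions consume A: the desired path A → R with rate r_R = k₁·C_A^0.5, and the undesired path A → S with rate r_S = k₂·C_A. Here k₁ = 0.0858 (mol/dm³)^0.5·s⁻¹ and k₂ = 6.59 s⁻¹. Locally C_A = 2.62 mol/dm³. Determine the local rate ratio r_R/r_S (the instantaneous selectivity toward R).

S_{R/S} = r_R/r_S = (k₁·C_A^0.5)/(k₂·C_A) = (k₁/k₂)·C_A^-0.5.
= (0.0858×2.620^0.5) / (6.59×2.620) = 0.1389/17.27 = 0.00804.
The undesired path is higher order in A, so low C_A (CSTR or dilute feed) favours R.

0.00804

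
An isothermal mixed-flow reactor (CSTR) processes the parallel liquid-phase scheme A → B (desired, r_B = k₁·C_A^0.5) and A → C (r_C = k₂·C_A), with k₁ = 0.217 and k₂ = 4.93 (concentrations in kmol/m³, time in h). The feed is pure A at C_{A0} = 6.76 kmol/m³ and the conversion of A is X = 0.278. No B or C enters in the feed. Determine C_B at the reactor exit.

0.0367 kmol/m³

Exit C_A = C_{A0}(1−X) = 6.76×0.722 = 4.881 kmol/m³.
In a CSTR the entire volume is at exit conditions, so r_B = 0.217×4.881^0.5 = 0.4794 and r_C = 4.93×4.881 = 24.06.
Fraction of consumed A going to B: r_B/(r_B+r_C) = 0.01953.
C_B = 0.01953·C_{A0}·X = 0.01953×6.76×0.278 = 0.0367 kmol/m³.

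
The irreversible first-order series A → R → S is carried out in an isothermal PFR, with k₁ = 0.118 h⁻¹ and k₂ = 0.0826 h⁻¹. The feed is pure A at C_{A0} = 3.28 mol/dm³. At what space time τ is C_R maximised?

10.1 h

Setting dC_R/dτ = 0 gives τ_opt = ln(k₂/k₁)/(k₂−k₁).
= ln(0.0826/0.118)/(0.0826−0.118) = ln(0.7000)/-0.03540 = -0.3567/-0.03540 = 10.1 h.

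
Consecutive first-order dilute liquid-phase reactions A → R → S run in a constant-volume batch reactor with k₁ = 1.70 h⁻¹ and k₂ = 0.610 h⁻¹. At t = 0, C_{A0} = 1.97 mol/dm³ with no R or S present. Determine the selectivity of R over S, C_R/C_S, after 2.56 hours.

0.452

Solving the coupled first-order balances gives C_R(t) = [k₁/(k₂−k₁)]·C_{A0}·(e^(−k₁t) − e^(−k₂t)).
e^(−k₁t) = e^(−1.70×2.56) = e^(−4.352) = 0.01288; e^(−k₂t) = e^(−1.562) = 0.2098.
C_R = 1.70×1.97/(0.610−1.70) × (0.01288−0.2098) = (-3.072)×(-0.1969) = 0.6050 mol/dm³.
C_A = C_{A0}e^(−k₁t) = 0.02538 mol/dm³, so C_S = C_{A0}−C_A−C_R = 1.340 mol/dm³; C_R/C_S = 0.452.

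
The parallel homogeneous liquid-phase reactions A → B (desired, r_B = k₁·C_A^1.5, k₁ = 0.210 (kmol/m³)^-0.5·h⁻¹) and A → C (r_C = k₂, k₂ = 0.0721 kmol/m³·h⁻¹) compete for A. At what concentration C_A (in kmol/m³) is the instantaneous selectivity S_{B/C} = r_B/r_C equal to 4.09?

S_{B/C} = (k₁/k₂)·C_A^1.5 ⇒ C_A = (S·k₂/k₁)^(1/1.5).
= (4.09×0.0721/0.210)^(0.6667) = (1.404)^(0.6667) = 1.25 kmol/m³.

1.25 kmol/m³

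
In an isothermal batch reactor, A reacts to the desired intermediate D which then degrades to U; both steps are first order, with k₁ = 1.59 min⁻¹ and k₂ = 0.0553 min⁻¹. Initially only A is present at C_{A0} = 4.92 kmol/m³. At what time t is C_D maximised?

2.19 min

Setting dC_D/dt = 0 gives t_opt = ln(k₂/k₁)/(k₂−k₁).
= ln(0.0553/1.59)/(0.0553−1.59) = ln(0.03478)/-1.535 = -3.359/-1.535 = 2.19 min.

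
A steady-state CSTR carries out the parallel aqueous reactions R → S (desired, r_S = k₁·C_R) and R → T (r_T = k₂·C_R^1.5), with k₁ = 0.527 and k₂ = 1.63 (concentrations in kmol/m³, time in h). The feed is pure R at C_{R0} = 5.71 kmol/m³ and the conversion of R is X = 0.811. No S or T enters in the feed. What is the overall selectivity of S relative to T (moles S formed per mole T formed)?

Exit C_R = C_{R0}(1−X) = 5.71×0.189 = 1.079 kmol/m³.
In a CSTR the entire volume is at exit conditions, so r_S = 0.527×1.079 = 0.5687 and r_T = 1.63×1.079^1.5 = 1.827.
Overall selectivity = C_S/C_T = r_Sτ/(r_Tτ) = r_S/r_T = 0.311.

0.311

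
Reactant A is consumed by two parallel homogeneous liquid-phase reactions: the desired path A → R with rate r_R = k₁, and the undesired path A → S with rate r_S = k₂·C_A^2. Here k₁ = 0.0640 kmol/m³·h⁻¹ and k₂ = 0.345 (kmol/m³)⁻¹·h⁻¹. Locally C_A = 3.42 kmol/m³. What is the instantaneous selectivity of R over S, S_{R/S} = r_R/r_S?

0.0159

S_{R/S} = r_R/r_S = (k₁)/(k₂·C_A^2) = (k₁/k₂)·C_A^-2.
= (0.0640) / (0.345×3.420^2) = 0.06400/4.035 = 0.0159.
The undesired path is higher order in A, so low C_A (CSTR or dilute feed) favours R.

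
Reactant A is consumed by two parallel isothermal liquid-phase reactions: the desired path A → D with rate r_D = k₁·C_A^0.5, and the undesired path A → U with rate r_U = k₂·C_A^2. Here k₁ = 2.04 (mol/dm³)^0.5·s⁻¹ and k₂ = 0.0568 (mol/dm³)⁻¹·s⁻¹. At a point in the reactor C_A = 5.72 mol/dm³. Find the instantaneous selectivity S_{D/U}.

2.63

S_{D/U} = r_D/r_U = (k₁·C_A^0.5)/(k₂·C_A^2) = (k₁/k₂)·C_A^-1.5.
= (2.04×5.720^0.5) / (0.0568×5.720^2) = 4.879/1.858 = 2.63.
The undesired path is higher order in A, so low C_A (CSTR or dilute feed) favours D.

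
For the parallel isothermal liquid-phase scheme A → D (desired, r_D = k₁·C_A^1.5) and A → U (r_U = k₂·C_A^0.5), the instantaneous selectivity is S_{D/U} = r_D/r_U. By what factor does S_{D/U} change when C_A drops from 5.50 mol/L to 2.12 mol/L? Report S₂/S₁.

0.385

S_{D/U} = (k₁/k₂)·C_A, so S₂/S₁ = (C_{A,2}/C_{A,1}).
= 2.12/5.50 = 0.385.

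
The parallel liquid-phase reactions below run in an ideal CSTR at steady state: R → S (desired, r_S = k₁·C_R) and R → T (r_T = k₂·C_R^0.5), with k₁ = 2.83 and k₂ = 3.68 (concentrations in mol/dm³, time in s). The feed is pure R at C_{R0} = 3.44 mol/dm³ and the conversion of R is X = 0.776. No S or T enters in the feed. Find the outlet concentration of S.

Exit C_R = C_{R0}(1−X) = 3.44×0.224 = 0.7706 mol/dm³.
In a CSTR the entire volume is at exit conditions, so r_S = 2.83×0.7706 = 2.181 and r_T = 3.68×0.7706^0.5 = 3.230.
Fraction of consumed R going to S: r_S/(r_S+r_T) = 0.4030.
C_S = 0.4030·C_{R0}·X = 0.4030×3.44×0.776 = 1.08 mol/dm³.

1.08 mol/dm³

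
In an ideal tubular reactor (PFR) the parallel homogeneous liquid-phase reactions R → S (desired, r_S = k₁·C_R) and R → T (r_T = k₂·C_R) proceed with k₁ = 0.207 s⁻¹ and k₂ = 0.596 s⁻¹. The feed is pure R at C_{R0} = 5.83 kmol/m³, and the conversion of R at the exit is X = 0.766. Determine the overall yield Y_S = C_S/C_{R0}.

C_R = C_{R0}(1−X) = 1.364 kmol/m³.
Both paths are first order in R, so the instantaneous fraction to S is constant: dC_S/d(−C_R) = k₁/(k₁+k₂) = 0.2578.
C_S = 0.2578·(C_{R0}−C_R) = 0.2578×4.466 = 1.15 kmol/m³.
Y_S = C_S/C_{R0} = 1.151/5.83 = 0.197.

0.197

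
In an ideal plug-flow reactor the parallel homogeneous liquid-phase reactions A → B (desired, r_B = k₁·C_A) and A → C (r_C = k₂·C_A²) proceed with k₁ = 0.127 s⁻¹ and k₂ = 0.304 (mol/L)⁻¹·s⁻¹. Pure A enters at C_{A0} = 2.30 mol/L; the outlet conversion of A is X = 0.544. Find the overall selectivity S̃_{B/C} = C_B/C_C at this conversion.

0.259

C_A = C_{A0}(1−X) = 1.049 mol/L.
Along a PFR/batch, dC_B/dC_A = −r_B/(r_B+r_C) = −k₁/(k₁+k₂·C_A).
Integrating from C_{A0} to C_A: C_B = (0.127/0.304)·ln[(0.127+0.304·2.30)/(0.127+0.304·1.05)] = 0.4178·ln(0.8262/0.4458) = 0.2577 mol/L.
C_C = (C_{A0}−C_A)−C_B = 0.9935 mol/L; S̃_{B/C} = 0.2577/0.9935 = 0.259.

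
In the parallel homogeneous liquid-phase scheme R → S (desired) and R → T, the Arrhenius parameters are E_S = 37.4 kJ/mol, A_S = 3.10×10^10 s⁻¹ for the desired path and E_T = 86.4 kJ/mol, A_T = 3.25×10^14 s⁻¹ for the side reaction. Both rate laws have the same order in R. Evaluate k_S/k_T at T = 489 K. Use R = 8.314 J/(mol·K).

16.4

Since both paths have the same order in R, the concentration cancels and S_{S/T} = k_S/k_T = (A_S/A_T)·exp[(E_T−E_S)/(RT)].
(E_T−E_S)/(RT) = (86.4−37.4)×10³/(8.314×489) = 49000/4066 = 12.05.
k_S/k_T = (3.10×10^10/3.25×10^14)·exp(12.05) = 9.538×10^-5 × 1.715×10^5 = 16.4.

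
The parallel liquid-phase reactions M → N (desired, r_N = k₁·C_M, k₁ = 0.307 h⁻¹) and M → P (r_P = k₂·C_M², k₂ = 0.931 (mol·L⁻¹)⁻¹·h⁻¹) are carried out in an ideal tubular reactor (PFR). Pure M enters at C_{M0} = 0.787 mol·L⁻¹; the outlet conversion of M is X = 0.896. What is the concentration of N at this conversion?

C_M = C_{M0}(1−X) = 0.08185 mol·L⁻¹.
Along a PFR/batch, dC_N/dC_M = −r_N/(r_N+r_P) = −k₁/(k₁+k₂·C_M).
Integrating from C_{M0} to C_M: C_N = (0.307/0.931)·ln[(0.307+0.931·0.787)/(0.307+0.931·0.0818)] = 0.3298·ln(1.040/0.3832) = 0.3291 mol·L⁻¹.

0.329 mol·L⁻¹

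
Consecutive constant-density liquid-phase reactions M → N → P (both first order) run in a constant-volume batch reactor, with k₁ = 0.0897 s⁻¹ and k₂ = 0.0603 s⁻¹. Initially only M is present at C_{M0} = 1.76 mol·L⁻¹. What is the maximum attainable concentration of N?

At the optimum, C_{N,max}/C_{M0} = (k₁/k₂)^[k₂/(k₂−k₁)].
= (0.0897/0.0603)^(0.0603/(0.0603−0.0897)) = (1.488)^(-2.051) = 0.4428.
C_{N,max} = 0.4428×1.76 = 0.779 mol·L⁻¹.

0.779 mol·L⁻¹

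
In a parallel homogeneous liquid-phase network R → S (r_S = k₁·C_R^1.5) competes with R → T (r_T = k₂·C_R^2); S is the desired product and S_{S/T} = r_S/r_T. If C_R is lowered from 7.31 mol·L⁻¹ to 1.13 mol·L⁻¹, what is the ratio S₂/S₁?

2.54

S_{S/T} = (k₁/k₂)·C_R^-0.5, so S₂/S₁ = (C_{R,2}/C_{R,1})^-0.5.
= (1.13/7.31)^(-0.5) = (0.1546)^(-0.5) = 2.54.
Selectivity toward S rises as C_R falls — low-concentration operation is favoured.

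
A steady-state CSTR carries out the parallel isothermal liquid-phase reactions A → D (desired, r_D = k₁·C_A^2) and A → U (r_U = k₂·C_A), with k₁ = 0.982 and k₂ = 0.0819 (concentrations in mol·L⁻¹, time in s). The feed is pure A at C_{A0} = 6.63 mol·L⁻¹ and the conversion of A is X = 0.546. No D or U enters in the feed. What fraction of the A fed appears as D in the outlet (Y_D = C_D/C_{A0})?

Exit C_A = C_{A0}(1−X) = 6.63×0.454 = 3.010 mol·L⁻¹.
A CSTR operates uniformly at the exit composition, giving r_D = 8.897 and r_U = 0.2465 (each k·C_A^n at C_A = 3.010).
Fraction of consumed A going to D: r_D/(r_D+r_U) = 0.9730.
C_D = 0.9730·C_{A0}·X = 0.9730×6.63×0.546 = 3.52 mol·L⁻¹; Y_D = C_D/C_{A0} = 0.531.

0.531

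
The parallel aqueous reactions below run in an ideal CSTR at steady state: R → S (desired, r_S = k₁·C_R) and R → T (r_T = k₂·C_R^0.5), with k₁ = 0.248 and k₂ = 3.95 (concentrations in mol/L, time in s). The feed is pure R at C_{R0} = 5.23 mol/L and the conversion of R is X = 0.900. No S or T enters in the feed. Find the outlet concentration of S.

0.204 mol/L

Exit C_R = C_{R0}(1−X) = 5.23×0.100 = 0.5230 mol/L.
A CSTR operates uniformly at the exit composition, giving r_S = 0.1297 and r_T = 2.857 (each k·C_R^n at C_R = 0.5230).
Fraction of consumed R going to S: r_S/(r_S+r_T) = 0.04343.
C_S = 0.04343·C_{R0}·X = 0.04343×5.23×0.900 = 0.204 mol/L.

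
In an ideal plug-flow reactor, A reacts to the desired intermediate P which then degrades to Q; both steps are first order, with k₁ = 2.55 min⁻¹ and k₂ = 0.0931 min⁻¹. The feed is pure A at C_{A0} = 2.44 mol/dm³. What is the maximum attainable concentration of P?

2.15 mol/dm³

For a first-order series the maximum intermediate yield is C_{P,max}/C_{A0} = (k₁/k₂)^[k₂/(k₂−k₁)].
= (2.55/0.0931)^(0.0931/(0.0931−2.55)) = (27.39)^(-0.03789) = 0.8821.
C_{P,max} = 0.8821×2.44 = 2.15 mol/dm³.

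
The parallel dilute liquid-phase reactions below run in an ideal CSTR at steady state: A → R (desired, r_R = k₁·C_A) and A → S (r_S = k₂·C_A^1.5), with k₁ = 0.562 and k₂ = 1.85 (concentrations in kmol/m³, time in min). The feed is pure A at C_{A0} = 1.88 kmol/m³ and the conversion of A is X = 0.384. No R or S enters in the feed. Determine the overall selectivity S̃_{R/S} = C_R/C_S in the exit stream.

Exit C_A = C_{A0}(1−X) = 1.88×0.616 = 1.158 kmol/m³.
A CSTR operates uniformly at the exit composition, giving r_R = 0.6508 and r_S = 2.306 (each k·C_A^n at C_A = 1.158).
Overall selectivity = C_R/C_S = r_Rτ/(r_Sτ) = r_R/r_S = 0.282.

0.282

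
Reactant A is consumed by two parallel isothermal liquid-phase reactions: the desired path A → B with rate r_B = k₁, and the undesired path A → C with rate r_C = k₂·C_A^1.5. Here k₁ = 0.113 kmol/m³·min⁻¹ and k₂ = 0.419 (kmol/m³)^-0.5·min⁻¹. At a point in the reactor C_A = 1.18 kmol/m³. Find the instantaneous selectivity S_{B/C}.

S_{B/C} = r_B/r_C = (k₁)/(k₂·C_A^1.5) = (k₁/k₂)·C_A^-1.5.
= (0.113) / (0.419×1.180^1.5) = 0.1130/0.5371 = 0.210.

0.210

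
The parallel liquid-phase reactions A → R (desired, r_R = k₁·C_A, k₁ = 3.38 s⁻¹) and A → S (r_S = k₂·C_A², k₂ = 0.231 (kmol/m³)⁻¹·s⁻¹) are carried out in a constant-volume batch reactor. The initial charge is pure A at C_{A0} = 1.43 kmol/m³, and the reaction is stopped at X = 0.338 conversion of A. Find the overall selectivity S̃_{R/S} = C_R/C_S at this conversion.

C_A = C_{A0}(1−X) = 0.9467 kmol/m³.
Along a PFR/batch, dC_R/dC_A = −r_R/(r_R+r_S) = −k₁/(k₁+k₂·C_A).
Integrating from C_{A0} to C_A: C_R = (3.38/0.231)·ln[(3.38+0.231·1.43)/(3.38+0.231·0.947)] = 14.63·ln(3.710/3.599) = 0.4471 kmol/m³.
C_S = (C_{A0}−C_A)−C_R = 0.03627 kmol/m³; S̃_{R/S} = 0.4471/0.03627 = 12.3.

12.3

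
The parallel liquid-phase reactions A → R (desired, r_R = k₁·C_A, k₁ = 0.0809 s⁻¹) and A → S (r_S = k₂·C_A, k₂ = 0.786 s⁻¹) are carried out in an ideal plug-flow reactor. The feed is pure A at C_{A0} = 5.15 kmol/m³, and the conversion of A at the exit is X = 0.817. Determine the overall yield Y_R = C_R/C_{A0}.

0.0762

C_A = C_{A0}(1−X) = 0.9425 kmol/m³.
Both paths are first order in A, so the instantaneous fraction to R is constant: dC_R/d(−C_A) = k₁/(k₁+k₂) = 0.09332.
C_R = 0.09332·(C_{A0}−C_A) = 0.09332×4.208 = 0.393 kmol/m³.
Y_R = C_R/C_{A0} = 0.3927/5.15 = 0.0762.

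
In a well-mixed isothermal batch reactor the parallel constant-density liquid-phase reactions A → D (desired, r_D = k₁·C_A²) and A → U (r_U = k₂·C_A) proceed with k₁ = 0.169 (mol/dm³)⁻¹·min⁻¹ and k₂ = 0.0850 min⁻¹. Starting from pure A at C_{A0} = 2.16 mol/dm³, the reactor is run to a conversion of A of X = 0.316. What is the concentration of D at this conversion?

C_A = C_{A0}(1−X) = 1.477 mol/dm³.
Along a PFR/batch, dC_U/dC_A = −r_U/(r_D+r_U) = −k₂/(k₂+k₁·C_A).
Integrating from C_{A0} to C_A: C_U = (0.0850/0.169)·ln[(0.0850+0.169·2.16)/(0.0850+0.169·1.48)] = 0.5030·ln(0.4500/0.3347) = 0.1489 mol/dm³.
Then C_D = (C_{A0}−C_A) − C_U = 0.6826 − 0.1489 = 0.5336 mol/dm³.

0.534 mol/dm³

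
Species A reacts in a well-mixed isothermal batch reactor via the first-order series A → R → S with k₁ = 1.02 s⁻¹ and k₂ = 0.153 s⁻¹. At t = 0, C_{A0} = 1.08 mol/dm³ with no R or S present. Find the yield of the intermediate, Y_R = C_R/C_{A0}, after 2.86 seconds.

Solving the coupled first-order balances gives C_R(t) = [k₁/(k₂−k₁)]·C_{A0}·(e^(−k₁t) − e^(−k₂t)).
e^(−k₁t) = e^(−1.02×2.86) = e^(−2.917) = 0.05408; e^(−k₂t) = e^(−0.4376) = 0.6456.
C_R = 1.02×1.08/(0.153−1.02) × (0.05408−0.6456) = (-1.271)×(-0.5915) = 0.7516 mol/dm³.
Y_R = C_R/C_{A0} = 0.7516/1.08 = 0.696.

0.696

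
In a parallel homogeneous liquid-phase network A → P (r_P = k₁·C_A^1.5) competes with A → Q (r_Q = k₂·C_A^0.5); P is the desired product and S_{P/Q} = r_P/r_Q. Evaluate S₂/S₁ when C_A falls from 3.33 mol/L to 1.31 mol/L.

S_{P/Q} = (k₁/k₂)·C_A, so S₂/S₁ = (C_{A,2}/C_{A,1}).
= 1.31/3.33 = 0.393.
Selectivity toward P falls as C_A falls — high-concentration operation is favoured.

0.393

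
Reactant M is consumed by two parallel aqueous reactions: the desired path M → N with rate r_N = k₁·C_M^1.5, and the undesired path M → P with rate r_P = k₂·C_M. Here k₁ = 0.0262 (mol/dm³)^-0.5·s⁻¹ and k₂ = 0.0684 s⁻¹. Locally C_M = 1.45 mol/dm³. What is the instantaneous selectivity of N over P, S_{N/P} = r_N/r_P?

S_{N/P} = r_N/r_P = (k₁·C_M^1.5)/(k₂·C_M) = (k₁/k₂)·C_M^0.5.
= (0.0262×1.450^1.5) / (0.0684×1.450) = 0.04575/0.09918 = 0.461.
Since the desired path is higher order in M, keeping C_M high (PFR or concentrated feed) favours N.

0.461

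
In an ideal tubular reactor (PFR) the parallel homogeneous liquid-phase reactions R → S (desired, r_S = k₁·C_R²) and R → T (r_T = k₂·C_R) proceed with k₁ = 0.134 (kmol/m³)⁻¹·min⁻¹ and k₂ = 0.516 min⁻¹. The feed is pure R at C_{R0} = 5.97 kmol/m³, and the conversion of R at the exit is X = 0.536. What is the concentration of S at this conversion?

1.68 kmol/m³

C_R = C_{R0}(1−X) = 2.770 kmol/m³.
Along a PFR/batch, dC_T/dC_R = −r_T/(r_S+r_T) = −k₂/(k₂+k₁·C_R).
Integrating from C_{R0} to C_R: C_T = (0.516/0.134)·ln[(0.516+0.134·5.97)/(0.516+0.134·2.77)] = 3.851·ln(1.316/0.8872) = 1.518 kmol/m³.
Then C_S = (C_{R0}−C_R) − C_T = 3.200 − 1.518 = 1.682 kmol/m³.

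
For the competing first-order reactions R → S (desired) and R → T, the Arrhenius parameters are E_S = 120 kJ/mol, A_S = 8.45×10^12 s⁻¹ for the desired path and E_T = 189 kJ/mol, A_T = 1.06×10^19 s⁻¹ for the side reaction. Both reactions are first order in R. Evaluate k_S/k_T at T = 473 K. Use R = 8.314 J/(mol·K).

33.2

With equal orders, S_{S/T} = k_S/k_T = (A_S/A_T)·exp[(E_T−E_S)/(RT)].
(E_T−E_S)/(RT) = (189−120)×10³/(8.314×473) = 69000/3933 = 17.55.
k_S/k_T = (8.45×10^12/1.06×10^19)·exp(17.55) = 7.972×10^-7 × 4.170×10^7 = 33.2.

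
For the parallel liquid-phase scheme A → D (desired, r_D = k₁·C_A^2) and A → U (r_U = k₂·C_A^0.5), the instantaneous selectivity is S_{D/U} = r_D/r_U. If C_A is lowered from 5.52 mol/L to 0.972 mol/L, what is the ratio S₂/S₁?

0.0739

S_{D/U} = (k₁/k₂)·C_A^1.5, so S₂/S₁ = (C_{A,2}/C_{A,1})^1.5.
= (0.972/5.52)^1.5 = (0.1761)^1.5 = 0.0739.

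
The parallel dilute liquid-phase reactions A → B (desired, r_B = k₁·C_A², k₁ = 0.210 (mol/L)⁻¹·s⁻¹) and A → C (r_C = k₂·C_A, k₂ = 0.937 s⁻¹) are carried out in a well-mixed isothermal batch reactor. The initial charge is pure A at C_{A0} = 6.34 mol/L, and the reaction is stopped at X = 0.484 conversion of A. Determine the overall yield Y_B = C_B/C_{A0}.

C_A = C_{A0}(1−X) = 3.271 mol/L.
Along a PFR/batch, dC_C/dC_A = −r_C/(r_B+r_C) = −k₂/(k₂+k₁·C_A).
Integrating from C_{A0} to C_A: C_C = (0.937/0.210)·ln[(0.937+0.210·6.34)/(0.937+0.210·3.27)] = 4.462·ln(2.268/1.624) = 1.491 mol/L.
Then C_B = (C_{A0}−C_A) − C_C = 3.069 − 1.491 = 1.577 mol/L.
Y_B = C_B/C_{A0} = 1.577/6.34 = 0.249.

0.249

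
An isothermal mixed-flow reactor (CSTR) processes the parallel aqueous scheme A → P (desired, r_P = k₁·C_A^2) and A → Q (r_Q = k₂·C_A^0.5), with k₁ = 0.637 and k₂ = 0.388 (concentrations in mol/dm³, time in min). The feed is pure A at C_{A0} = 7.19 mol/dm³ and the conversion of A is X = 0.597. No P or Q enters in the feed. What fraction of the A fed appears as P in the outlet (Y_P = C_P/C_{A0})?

Exit C_A = C_{A0}(1−X) = 7.19×0.403 = 2.898 mol/dm³.
A CSTR operates uniformly at the exit composition, giving r_P = 5.348 and r_Q = 0.6605 (each k·C_A^n at C_A = 2.898).
Fraction of consumed A going to P: r_P/(r_P+r_Q) = 0.8901.
C_P = 0.8901·C_{A0}·X = 0.8901×7.19×0.597 = 3.82 mol/dm³; Y_P = C_P/C_{A0} = 0.531.

0.531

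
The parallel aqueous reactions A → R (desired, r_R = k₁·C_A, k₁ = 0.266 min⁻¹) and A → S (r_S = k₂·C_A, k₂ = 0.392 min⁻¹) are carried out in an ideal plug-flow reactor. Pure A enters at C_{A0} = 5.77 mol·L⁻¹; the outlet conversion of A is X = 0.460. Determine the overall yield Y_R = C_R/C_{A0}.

C_A = C_{A0}(1−X) = 3.116 mol·L⁻¹.
Both paths are first order in A, so the instantaneous fraction to R is constant: dC_R/d(−C_A) = k₁/(k₁+k₂) = 0.4043.
C_R = 0.4043·(C_{A0}−C_A) = 0.4043×2.654 = 1.07 mol·L⁻¹.
Y_R = C_R/C_{A0} = 1.073/5.77 = 0.186.

0.186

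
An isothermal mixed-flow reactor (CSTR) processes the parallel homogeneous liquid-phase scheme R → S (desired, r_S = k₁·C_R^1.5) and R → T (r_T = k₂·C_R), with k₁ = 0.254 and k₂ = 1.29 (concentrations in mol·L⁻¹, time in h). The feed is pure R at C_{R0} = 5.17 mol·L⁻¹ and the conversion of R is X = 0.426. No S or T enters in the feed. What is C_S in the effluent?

Exit C_R = C_{R0}(1−X) = 5.17×0.574 = 2.968 mol·L⁻¹.
A CSTR operates uniformly at the exit composition, giving r_S = 1.298 and r_T = 3.828 (each k·C_R^n at C_R = 2.968).
Fraction of consumed R going to S: r_S/(r_S+r_T) = 0.2533.
C_S = 0.2533·C_{R0}·X = 0.2533×5.17×0.426 = 0.558 mol·L⁻¹.

0.558 mol·L⁻¹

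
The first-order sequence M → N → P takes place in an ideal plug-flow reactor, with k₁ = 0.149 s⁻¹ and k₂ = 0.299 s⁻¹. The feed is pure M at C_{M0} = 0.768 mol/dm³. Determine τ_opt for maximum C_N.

4.64 s

For first-order series the maximum of C_N occurs at τ_opt = ln(k₂/k₁)/(k₂−k₁).
= ln(0.299/0.149)/(0.299−0.149) = ln(2.007)/0.1500 = 0.6965/0.1500 = 4.64 s.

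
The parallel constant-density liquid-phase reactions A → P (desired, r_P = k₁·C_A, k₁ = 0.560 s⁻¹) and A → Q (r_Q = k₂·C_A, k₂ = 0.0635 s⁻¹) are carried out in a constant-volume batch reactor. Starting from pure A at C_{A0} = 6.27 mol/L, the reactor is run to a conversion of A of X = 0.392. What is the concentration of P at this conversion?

2.21 mol/L

C_A = C_{A0}(1−X) = 3.812 mol/L.
Both paths are first order in A, so the instantaneous fraction to P is constant: dC_P/d(−C_A) = k₁/(k₁+k₂) = 0.8982.
C_P = 0.8982·(C_{A0}−C_A) = 0.8982×2.458 = 2.21 mol/L.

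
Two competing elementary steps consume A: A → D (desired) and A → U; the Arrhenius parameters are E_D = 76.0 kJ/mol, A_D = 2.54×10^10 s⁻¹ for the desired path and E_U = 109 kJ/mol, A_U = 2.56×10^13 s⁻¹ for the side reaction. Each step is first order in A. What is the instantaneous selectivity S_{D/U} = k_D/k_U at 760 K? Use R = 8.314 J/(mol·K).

0.184

Since both paths have the same order in A, the concentration cancels and S_{D/U} = k_D/k_U = (A_D/A_U)·exp[(E_U−E_D)/(RT)].
(E_U−E_D)/(RT) = (109−76.0)×10³/(8.314×760) = 33000/6319 = 5.223.
k_D/k_U = (2.54×10^10/2.56×10^13)·exp(5.223) = 9.922×10^-4 × 185.4 = 0.184.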